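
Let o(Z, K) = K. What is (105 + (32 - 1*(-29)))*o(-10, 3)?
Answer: 498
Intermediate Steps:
(105 + (32 - 1*(-29)))*o(-10, 3) = (105 + (32 - 1*(-29)))*3 = (105 + (32 + 29))*3 = (105 + 61)*3 = 166*3 = 498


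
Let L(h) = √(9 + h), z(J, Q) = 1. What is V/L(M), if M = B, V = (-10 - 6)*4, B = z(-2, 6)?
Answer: -32*√10/5 ≈ -20.239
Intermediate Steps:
B = 1
V = -64 (V = -16*4 = -64)
M = 1
V/L(M) = -64/√(9 + 1) = -64*√10/10 = -32*√10/5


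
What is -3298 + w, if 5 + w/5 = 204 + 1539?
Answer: 5392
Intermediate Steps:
w = 8690 (w = -25 + 5*(204 + 1539) = -25 + 5*1743 = -25 + 8715 = 8690)
-3298 + w = -3298 + 8690 = 5392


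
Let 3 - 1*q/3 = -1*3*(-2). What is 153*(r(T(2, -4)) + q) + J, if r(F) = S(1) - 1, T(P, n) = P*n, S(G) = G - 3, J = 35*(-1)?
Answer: -1871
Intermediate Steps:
J = -35
S(G) = -3 + G
q = -9 (q = 9 - 3*(-1*3)*(-2) = 9 - (-9)*(-2) = 9 - 3*6 = 9 - 18 = -9)
r(F) = -3 (r(F) = (-3 + 1) - 1 = -2 - 1 = -3)
153*(r(T(2, -4)) + q) + J = 153*(-3 - 9) - 35 = 153*(-12) - 35 = -1836 - 35 = -1871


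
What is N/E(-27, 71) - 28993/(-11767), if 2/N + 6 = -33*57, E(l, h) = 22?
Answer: 601795934/244247619 ≈ 2.4639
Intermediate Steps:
N = -2/1887 (N = 2/(-6 - 33*57) = 2/(-6 - 1881) = 2/(-1887) = 2*(-1/1887) = -2/1887 ≈ -0.0010599)
N/E(-27, 71) - 28993/(-11767) = -2/1887/22 - 28993/(-11767) = -2/1887*1/22 - 28993*(-1/11767) = -1/20757 + 28993/11767 = 601795934/244247619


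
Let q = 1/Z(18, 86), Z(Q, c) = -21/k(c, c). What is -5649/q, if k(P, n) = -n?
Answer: -118629/86 ≈ -1379.4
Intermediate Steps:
Z(Q, c) = 21/c (Z(Q, c) = -21*(-1/c) = -(-21)/c = 21/c)
q = 86/21 (q = 1/(21/86) = 86/21 ≈ 4.0952)
-5649/q = -5649/86/21 = -5649*21/86 = -118629/86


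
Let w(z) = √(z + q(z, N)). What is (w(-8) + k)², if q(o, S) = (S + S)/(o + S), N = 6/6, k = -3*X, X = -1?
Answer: (21 + I*√406)²/49 ≈ 0.71429 + 17.271*I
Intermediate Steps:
k = 3 (k = -3*(-1) = 3)
N = 1 (N = 6*(⅙) = 1)
q(o, S) = 2*S/(S + o) (q(o, S) = (2*S)/(S + o) = 2*S/(S + o))
w(z) = √(z + 2/(1 + z)) (w(z) = √(z + 2*1/(1 + z)) = √(z + 2/(1 + z)))
(w(-8) + k)² = (√((2 - 8*(1 - 8))/(1 - 8)) + 3)² = (√((2 - 8*(-7))/(-7)) + 3)² = (√(-(2 + 56)/7) + 3)² = (√(-⅐*58) + 3)² = (√(-58/7) + 3)² = (I*√406/7 + 3)² = (3 + I*√406/7)²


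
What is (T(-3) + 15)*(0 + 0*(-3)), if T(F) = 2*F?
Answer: 0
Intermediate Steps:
(T(-3) + 15)*(0 + 0*(-3)) = (2*(-3) + 15)*(0 + 0*(-3)) = (-6 + 15)*(0 + 0) = 9*0 = 0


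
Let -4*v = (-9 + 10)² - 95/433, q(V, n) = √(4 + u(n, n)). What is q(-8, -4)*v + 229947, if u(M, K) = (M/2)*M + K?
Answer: 229947 - 169*√2/433 ≈ 2.2995e+5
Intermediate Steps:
u(M, K) = K + M²/2 (u(M, K) = (M*(½))*M + K = (M/2)*M + K = M²/2 + K = K + M²/2)
q(V, n) = √(4 + n + n²/2) (q(V, n) = √(4 + (n + n²/2)) = √(4 + n + n²/2))
v = -169/866 (v = -((-9 + 10)² - 95/433)/4 = -(1² - 95/433)/4 = -(1 - 1*95/433)/4 = -(1 - 95/433)/4 = -¼*338/433 = -169/866 ≈ -0.19515)
q(-8, -4)*v + 229947 = (√(16 + 2*(-4)² + 4*(-4))/2)*(-169/866) + 229947 = (√(16 + 2*16 - 16)/2)*(-169/866) + 229947 = (√(16 + 32 - 16)/2)*(-169/866) + 229947 = (√32/2)*(-169/866) + 229947 = ((4*√2)/2)*(-169/866) + 229947 = (2*√2)*(-169/866) + 229947 = -169*√2/433 + 229947 = 229947 - 169*√2/433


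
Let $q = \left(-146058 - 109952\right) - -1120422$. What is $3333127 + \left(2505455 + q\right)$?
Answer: $6702994$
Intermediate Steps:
$q = 864412$ ($q = \left(-146058 - 109952\right) + 1120422 = -256010 + 1120422 = 864412$)
$3333127 + \left(2505455 + q\right) = 3333127 + \left(2505455 + 864412\right) = 3333127 + 3369867 = 6702994$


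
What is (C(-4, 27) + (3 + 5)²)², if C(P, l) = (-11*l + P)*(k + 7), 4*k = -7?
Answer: 36784225/16 ≈ 2.2990e+6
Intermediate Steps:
k = -7/4 (k = (¼)*(-7) = -7/4 ≈ -1.7500)
C(P, l) = -231*l/4 + 21*P/4 (C(P, l) = (-11*l + P)*(-7/4 + 7) = (P - 11*l)*(21/4) = -231*l/4 + 21*P/4)
(C(-4, 27) + (3 + 5)²)² = ((-231/4*27 + (21/4)*(-4)) + (3 + 5)²)² = ((-6237/4 - 21) + 8²)² = (-6321/4 + 64)² = (-6065/4)² = 36784225/16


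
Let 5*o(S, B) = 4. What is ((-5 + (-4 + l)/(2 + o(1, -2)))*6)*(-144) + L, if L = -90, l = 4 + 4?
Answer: 20970/7 ≈ 2995.7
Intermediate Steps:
l = 8
o(S, B) = ⅘ (o(S, B) = (⅕)*4 = ⅘)
((-5 + (-4 + l)/(2 + o(1, -2)))*6)*(-144) + L = ((-5 + (-4 + 8)/(2 + ⅘))*6)*(-144) - 90 = ((-5 + 4/(14/5))*6)*(-144) - 90 = ((-5 + 4*(5/14))*6)*(-144) - 90 = ((-5 + 10/7)*6)*(-144) - 90 = -25/7*6*(-144) - 90 = -150/7*(-144) - 90 = 21600/7 - 90 = 20970/7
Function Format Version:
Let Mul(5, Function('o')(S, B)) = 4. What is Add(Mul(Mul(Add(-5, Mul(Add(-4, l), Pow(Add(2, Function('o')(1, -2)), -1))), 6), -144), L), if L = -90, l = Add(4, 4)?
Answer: Rational(20970, 7) ≈ 2995.7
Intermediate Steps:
l = 8
Function('o')(S, B) = Rational(4, 5) (Function('o')(S, B) = Mul(Rational(1, 5), 4) = Rational(4, 5))
Add(Mul(Mul(Add(-5, Mul(Add(-4, l), Pow(Add(2, Function('o')(1, -2)), -1))), 6), -144), L) = Add(Mul(Mul(Add(-5, Mul(Add(-4, 8), Pow(Add(2, Rational(4, 5)), -1))), 6), -144), -90) = Add(Mul(Mul(Add(-5, Mul(4, Pow(Rational(14, 5), -1))), 6), -144), -90) = Add(Mul(Mul(Add(-5, Mul(4, Rational(5, 14))), 6), -144), -90) = Add(Mul(Mul(Add(-5, Rational(10, 7)), 6), -144), -90) = Add(Mul(Mul(Rational(-25, 7), 6), -144), -90) = Add(Mul(Rational(-150, 7), -144), -90) = Add(Rational(21600, 7), -90) = Rational(20970, 7)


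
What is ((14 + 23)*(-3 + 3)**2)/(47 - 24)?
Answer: 0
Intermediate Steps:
((14 + 23)*(-3 + 3)**2)/(47 - 24) = (37*0**2)/23 = (37*0)*(1/23) = 0*(1/23) = 0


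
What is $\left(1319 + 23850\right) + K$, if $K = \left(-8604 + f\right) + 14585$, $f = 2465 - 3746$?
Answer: $29869$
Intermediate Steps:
$f = -1281$
$K = 4700$ ($K = \left(-8604 - 1281\right) + 14585 = -9885 + 14585 = 4700$)
$\left(1319 + 23850\right) + K = \left(1319 + 23850\right) + 4700 = 25169 + 4700 = 29869$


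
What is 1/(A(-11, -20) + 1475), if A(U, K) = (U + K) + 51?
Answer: 1/1495 ≈ 0.00066890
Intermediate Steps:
A(U, K) = 51 + K + U (A(U, K) = (K + U) + 51 = 51 + K + U)
1/(A(-11, -20) + 1475) = 1/((51 - 20 - 11) + 1475) = 1/(20 + 1475) = 1/1495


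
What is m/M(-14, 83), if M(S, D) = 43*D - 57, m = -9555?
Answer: -9555/3512 ≈ -2.7207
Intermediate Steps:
M(S, D) = -57 + 43*D
m/M(-14, 83) = -9555/(-57 + 43*83) = -9555/(-57 + 3569) = -9555/3512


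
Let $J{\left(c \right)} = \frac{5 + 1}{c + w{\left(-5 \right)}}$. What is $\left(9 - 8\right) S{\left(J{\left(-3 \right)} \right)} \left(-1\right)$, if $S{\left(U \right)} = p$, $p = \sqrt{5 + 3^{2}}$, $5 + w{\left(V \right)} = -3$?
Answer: $- \sqrt{14} \approx -3.7417$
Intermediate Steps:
$w{\left(V \right)} = -8$ ($w{\left(V \right)} = -5 - 3 = -8$)
$J{\left(c \right)} = \frac{6}{-8 + c}$ ($J{\left(c \right)} = \frac{5 + 1}{c - 8} = \frac{6}{-8 + c}$)
$p = \sqrt{14}$ ($p = \sqrt{5 + 9} = \sqrt{14} \approx 3.7417$)
$S{\left(U \right)} = \sqrt{14}$
$\left(9 - 8\right) S{\left(J{\left(-3 \right)} \right)} \left(-1\right) = \left(9 - 8\right) \sqrt{14} \left(-1\right) = 1 \sqrt{14} \left(-1\right) = \sqrt{14} \left(-1\right) = - \sqrt{14}$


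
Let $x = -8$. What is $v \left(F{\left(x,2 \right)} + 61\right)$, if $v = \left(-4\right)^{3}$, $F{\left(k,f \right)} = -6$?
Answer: $-3520$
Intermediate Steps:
$v = -64$
$v \left(F{\left(x,2 \right)} + 61\right) = - 64 \left(-6 + 61\right) = \left(-64\right) 55 = -3520$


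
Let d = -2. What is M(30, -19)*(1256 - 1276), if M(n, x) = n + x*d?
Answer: -1360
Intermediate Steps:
M(n, x) = n - 2*x (M(n, x) = n + x*(-2) = n - 2*x)
M(30, -19)*(1256 - 1276) = (30 - 2*(-19))*(1256 - 1276) = (30 + 38)*(-20) = 68*(-20) = -1360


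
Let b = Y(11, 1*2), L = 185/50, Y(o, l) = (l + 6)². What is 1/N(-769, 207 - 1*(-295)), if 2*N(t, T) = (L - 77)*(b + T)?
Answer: -10/207439 ≈ -4.8207e-5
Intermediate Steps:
Y(o, l) = (6 + l)²
L = 37/10 (L = 185*(1/50) = 37/10 ≈ 3.7000)
b = 64 (b = (6 + 1*2)² = (6 + 2)² = 8² = 64)
N(t, T) = -11728/5 - 733*T/20 (N(t, T) = ((37/10 - 77)*(64 + T))/2 = (-733*(64 + T)/10)/2 = (-23456/5 - 733*T/10)/2 = -11728/5 - 733*T/20)
1/N(-769, 207 - 1*(-295)) = 1/(-11728/5 - 733*(207 - 1*(-295))/20) = 1/(-11728/5 - 733*(207 + 295)/20) = 1/(-11728/5 - 733/20*502) = 1/(-11728/5 - 183983/10) = 1/(-207439/10) = -10/207439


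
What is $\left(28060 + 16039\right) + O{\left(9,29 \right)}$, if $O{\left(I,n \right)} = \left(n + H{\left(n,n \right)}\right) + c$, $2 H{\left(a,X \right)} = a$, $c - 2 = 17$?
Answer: $\frac{88323}{2} \approx 44162.0$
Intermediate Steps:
$c = 19$ ($c = 2 + 17 = 19$)
$H{\left(a,X \right)} = \frac{a}{2}$
$O{\left(I,n \right)} = 19 + \frac{3 n}{2}$ ($O{\left(I,n \right)} = \left(n + \frac{n}{2}\right) + 19 = \frac{3 n}{2} + 19 = 19 + \frac{3 n}{2}$)
$\left(28060 + 16039\right) + O{\left(9,29 \right)} = \left(28060 + 16039\right) + \left(19 + \frac{3}{2} \cdot 29\right) = 44099 + \left(19 + \frac{87}{2}\right) = 44099 + \frac{125}{2} = \frac{88323}{2}$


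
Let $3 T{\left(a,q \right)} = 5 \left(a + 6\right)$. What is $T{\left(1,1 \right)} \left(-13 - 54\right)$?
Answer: $- \frac{2345}{3} \approx -781.67$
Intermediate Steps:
$T{\left(a,q \right)} = 10 + \frac{5 a}{3}$ ($T{\left(a,q \right)} = \frac{5 \left(a + 6\right)}{3} = \frac{5 \left(6 + a\right)}{3} = \frac{30 + 5 a}{3} = 10 + \frac{5 a}{3}$)
$T{\left(1,1 \right)} \left(-13 - 54\right) = \left(10 + \frac{5}{3} \cdot 1\right) \left(-13 - 54\right) = \left(10 + \frac{5}{3}\right) \left(-67\right) = \frac{35}{3} \left(-67\right) = - \frac{2345}{3}$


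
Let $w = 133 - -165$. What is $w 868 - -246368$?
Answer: $505032$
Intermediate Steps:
$w = 298$ ($w = 133 + 165 = 298$)
$w 868 - -246368 = 298 \cdot 868 - -246368 = 258664 + 246368 = 505032$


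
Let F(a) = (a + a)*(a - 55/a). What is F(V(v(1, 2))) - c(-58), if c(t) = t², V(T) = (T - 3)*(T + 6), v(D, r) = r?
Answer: -3346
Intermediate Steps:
V(T) = (-3 + T)*(6 + T)
F(a) = 2*a*(a - 55/a) (F(a) = (2*a)*(a - 55/a) = 2*a*(a - 55/a))
F(V(v(1, 2))) - c(-58) = (-110 + 2*(-18 + 2² + 3*2)²) - 1*(-58)² = (-110 + 2*(-18 + 4 + 6)²) - 1*3364 = (-110 + 2*(-8)²) - 3364 = (-110 + 2*64) - 3364 = (-110 + 128) - 3364 = 18 - 3364 = -3346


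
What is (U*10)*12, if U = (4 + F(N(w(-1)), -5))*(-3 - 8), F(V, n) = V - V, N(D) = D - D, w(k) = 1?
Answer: -5280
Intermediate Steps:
N(D) = 0
F(V, n) = 0
U = -44 (U = (4 + 0)*(-3 - 8) = 4*(-11) = -44)
(U*10)*12 = -44*10*12 = -440*12 = -5280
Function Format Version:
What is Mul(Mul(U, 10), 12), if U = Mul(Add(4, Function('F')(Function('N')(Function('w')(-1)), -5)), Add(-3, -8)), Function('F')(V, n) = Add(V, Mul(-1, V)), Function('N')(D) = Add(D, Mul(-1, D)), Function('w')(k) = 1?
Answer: -5280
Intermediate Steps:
Function('N')(D) = 0
Function('F')(V, n) = 0
U = -44 (U = Mul(Add(4, 0), Add(-3, -8)) = Mul(4, -11) = -44)
Mul(Mul(U, 10), 12) = Mul(Mul(-44, 10), 12) = Mul(-440, 12) = -5280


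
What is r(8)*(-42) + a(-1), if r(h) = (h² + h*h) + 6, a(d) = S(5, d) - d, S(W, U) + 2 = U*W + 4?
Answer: -5630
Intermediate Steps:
S(W, U) = 2 + U*W (S(W, U) = -2 + (U*W + 4) = -2 + (4 + U*W) = 2 + U*W)
a(d) = 2 + 4*d (a(d) = (2 + d*5) - d = (2 + 5*d) - d = 2 + 4*d)
r(h) = 6 + 2*h² (r(h) = (h² + h²) + 6 = 2*h² + 6 = 6 + 2*h²)
r(8)*(-42) + a(-1) = (6 + 2*8²)*(-42) + (2 + 4*(-1)) = (6 + 2*64)*(-42) + (2 - 4) = (6 + 128)*(-42) - 2 = 134*(-42) - 2 = -5628 - 2 = -5630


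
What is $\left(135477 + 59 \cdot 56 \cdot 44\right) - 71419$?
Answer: $209434$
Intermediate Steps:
$\left(135477 + 59 \cdot 56 \cdot 44\right) - 71419 = \left(135477 + 3304 \cdot 44\right) - 71419 = \left(135477 + 145376\right) - 71419 = 280853 - 71419 = 209434$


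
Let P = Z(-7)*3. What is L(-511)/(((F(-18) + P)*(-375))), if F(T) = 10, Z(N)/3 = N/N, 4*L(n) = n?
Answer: 511/28500 ≈ 0.017930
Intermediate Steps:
L(n) = n/4
Z(N) = 3 (Z(N) = 3*(N/N) = 3*1 = 3)
P = 9 (P = 3*3 = 9)
L(-511)/(((F(-18) + P)*(-375))) = ((1/4)*(-511))/(((10 + 9)*(-375))) = -511/(4*(19*(-375))) = -511/4/(-7125) = -511/4*(-1/7125) = 511/28500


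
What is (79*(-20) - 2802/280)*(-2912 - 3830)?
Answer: 750387971/70 ≈ 1.0720e+7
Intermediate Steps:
(79*(-20) - 2802/280)*(-2912 - 3830) = (-1580 - 2802*1/280)*(-6742) = (-1580 - 1401/140)*(-6742) = -222601/140*(-6742) = 750387971/70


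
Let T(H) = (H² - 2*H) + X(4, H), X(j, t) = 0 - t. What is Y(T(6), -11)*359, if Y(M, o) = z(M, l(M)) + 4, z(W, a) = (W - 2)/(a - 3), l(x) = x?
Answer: 27284/15 ≈ 1818.9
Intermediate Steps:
X(j, t) = -t
z(W, a) = (-2 + W)/(-3 + a)
T(H) = H² - 3*H (T(H) = (H² - 2*H) - H = H² - 3*H)
Y(M, o) = 4 + (-2 + M)/(-3 + M) (Y(M, o) = (-2 + M)/(-3 + M) + 4 = 4 + (-2 + M)/(-3 + M))
Y(T(6), -11)*359 = ((-14 + 5*(6*(-3 + 6)))/(-3 + 6*(-3 + 6)))*359 = ((-14 + 5*(6*3))/(-3 + 6*3))*359 = ((-14 + 5*18)/(-3 + 18))*359 = ((-14 + 90)/15)*359 = ((1/15)*76)*359 = (76/15)*359 = 27284/15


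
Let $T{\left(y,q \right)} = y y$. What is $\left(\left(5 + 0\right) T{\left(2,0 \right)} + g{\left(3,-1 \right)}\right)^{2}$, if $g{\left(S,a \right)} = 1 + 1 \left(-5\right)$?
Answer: $256$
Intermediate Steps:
$T{\left(y,q \right)} = y^{2}$
$g{\left(S,a \right)} = -4$ ($g{\left(S,a \right)} = 1 - 5 = -4$)
$\left(\left(5 + 0\right) T{\left(2,0 \right)} + g{\left(3,-1 \right)}\right)^{2} = \left(\left(5 + 0\right) 2^{2} - 4\right)^{2} = \left(5 \cdot 4 - 4\right)^{2} = \left(20 - 4\right)^{2} = 16^{2} = 256$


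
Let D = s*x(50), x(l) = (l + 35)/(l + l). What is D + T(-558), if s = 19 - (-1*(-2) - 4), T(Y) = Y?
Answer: -10803/20 ≈ -540.15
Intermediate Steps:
x(l) = (35 + l)/(2*l) (x(l) = (35 + l)/((2*l)) = (35 + l)*(1/(2*l)) = (35 + l)/(2*l))
s = 21 (s = 19 - (2 - 4) = 19 - 1*(-2) = 19 + 2 = 21)
D = 357/20 (D = 21*((½)*(35 + 50)/50) = 21*((½)*(1/50)*85) = 21*(17/20) = 357/20 ≈ 17.850)
D + T(-558) = 357/20 - 558 = -10803/20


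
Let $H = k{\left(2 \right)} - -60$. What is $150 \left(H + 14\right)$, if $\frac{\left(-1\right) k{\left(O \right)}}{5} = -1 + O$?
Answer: $10350$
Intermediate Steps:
$k{\left(O \right)} = 5 - 5 O$ ($k{\left(O \right)} = - 5 \left(-1 + O\right) = 5 - 5 O$)
$H = 55$ ($H = \left(5 - 10\right) - -60 = \left(5 - 10\right) + 60 = -5 + 60 = 55$)
$150 \left(H + 14\right) = 150 \left(55 + 14\right) = 150 \cdot 69 = 10350$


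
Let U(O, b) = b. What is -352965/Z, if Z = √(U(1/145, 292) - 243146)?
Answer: 352965*I*√242854/242854 ≈ 716.24*I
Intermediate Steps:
Z = I*√242854 (Z = √(292 - 243146) = √(-242854) = I*√242854 ≈ 492.8*I)
-352965/Z = -352965*(-I*√242854/242854) = -(-352965)*I*√242854/242854 = 352965*I*√242854/242854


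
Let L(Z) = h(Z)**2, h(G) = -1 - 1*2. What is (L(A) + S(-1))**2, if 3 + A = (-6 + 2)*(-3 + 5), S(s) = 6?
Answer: 225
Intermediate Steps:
h(G) = -3 (h(G) = -1 - 2 = -3)
A = -11 (A = -3 + (-6 + 2)*(-3 + 5) = -3 - 4*2 = -3 - 8 = -11)
L(Z) = 9 (L(Z) = (-3)**2 = 9)
(L(A) + S(-1))**2 = (9 + 6)**2 = 15**2 = 225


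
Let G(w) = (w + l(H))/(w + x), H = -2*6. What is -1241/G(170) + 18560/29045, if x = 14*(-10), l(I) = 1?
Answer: -71878106/331113 ≈ -217.08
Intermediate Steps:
H = -12
x = -140
G(w) = (1 + w)/(-140 + w) (G(w) = (w + 1)/(w - 140) = (1 + w)/(-140 + w))
-1241/G(170) + 18560/29045 = -1241*(-140 + 170)/(1 + 170) + 18560/29045 = -1241/(171/30) + 18560*(1/29045) = -1241/((1/30)*171) + 3712/5809 = -1241/57/10 + 3712/5809 = -1241*10/57 + 3712/5809 = -12410/57 + 3712/5809 = -71878106/331113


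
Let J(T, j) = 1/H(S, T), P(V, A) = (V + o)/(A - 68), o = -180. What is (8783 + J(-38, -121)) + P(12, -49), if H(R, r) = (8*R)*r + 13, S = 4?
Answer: 45793260/5213 ≈ 8784.4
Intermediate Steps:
H(R, r) = 13 + 8*R*r (H(R, r) = 8*R*r + 13 = 13 + 8*R*r)
P(V, A) = (-180 + V)/(-68 + A) (P(V, A) = (V - 180)/(A - 68) = (-180 + V)/(-68 + A))
J(T, j) = 1/(13 + 32*T) (J(T, j) = 1/(13 + 8*4*T) = 1/(13 + 32*T))
(8783 + J(-38, -121)) + P(12, -49) = (8783 + 1/(13 + 32*(-38))) + (-180 + 12)/(-68 - 49) = (8783 + 1/(13 - 1216)) - 168/(-117) = (8783 + 1/(-1203)) - 1/117*(-168) = (8783 - 1/1203) + 56/39 = 10565948/1203 + 56/39 = 45793260/5213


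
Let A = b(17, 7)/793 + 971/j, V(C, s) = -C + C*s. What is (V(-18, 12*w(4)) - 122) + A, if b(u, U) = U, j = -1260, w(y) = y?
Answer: -967967423/999180 ≈ -968.76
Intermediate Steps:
A = -761183/999180 (A = 7/793 + 971/(-1260) = 7*(1/793) + 971*(-1/1260) = 7/793 - 971/1260 = -761183/999180 ≈ -0.76181)
(V(-18, 12*w(4)) - 122) + A = (-18*(-1 + 12*4) - 122) - 761183/999180 = (-18*(-1 + 48) - 122) - 761183/999180 = (-18*47 - 122) - 761183/999180 = (-846 - 122) - 761183/999180 = -968 - 761183/999180 = -967967423/999180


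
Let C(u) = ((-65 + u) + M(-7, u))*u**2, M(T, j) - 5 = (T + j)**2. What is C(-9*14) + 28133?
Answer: 277905761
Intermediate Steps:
M(T, j) = 5 + (T + j)**2
C(u) = u**2*(-60 + u + (-7 + u)**2) (C(u) = ((-65 + u) + (5 + (-7 + u)**2))*u**2 = (-60 + u + (-7 + u)**2)*u**2 = u**2*(-60 + u + (-7 + u)**2))
C(-9*14) + 28133 = (-9*14)**2*(-60 - 9*14 + (-7 - 9*14)**2) + 28133 = (-126)**2*(-60 - 126 + (-7 - 126)**2) + 28133 = 15876*(-60 - 126 + (-133)**2) + 28133 = 15876*(-60 - 126 + 17689) + 28133 = 15876*17503 + 28133 = 277877628 + 28133 = 277905761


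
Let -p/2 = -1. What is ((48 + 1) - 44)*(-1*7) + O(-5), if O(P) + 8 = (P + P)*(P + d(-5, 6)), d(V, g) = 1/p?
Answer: 2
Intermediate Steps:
p = 2 (p = -2*(-1) = 2)
d(V, g) = ½ (d(V, g) = 1/2 = ½)
O(P) = -8 + 2*P*(½ + P) (O(P) = -8 + (P + P)*(P + ½) = -8 + (2*P)*(½ + P) = -8 + 2*P*(½ + P))
((48 + 1) - 44)*(-1*7) + O(-5) = ((48 + 1) - 44)*(-1*7) + (-8 - 5 + 2*(-5)²) = (49 - 44)*(-7) + (-8 - 5 + 2*25) = 5*(-7) + (-8 - 5 + 50) = -35 + 37 = 2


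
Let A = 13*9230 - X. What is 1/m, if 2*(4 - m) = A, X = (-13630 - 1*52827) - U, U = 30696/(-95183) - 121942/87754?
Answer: -245667323/22900774714896 ≈ -1.0727e-5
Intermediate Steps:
U = -420603005/245667323 (U = 30696*(-1/95183) - 121942*1/87754 = -30696/95183 - 60971/43877 = -420603005/245667323 ≈ -1.7121)
X = -16325892681606/245667323 (X = (-13630 - 1*52827) - 1*(-420603005/245667323) = (-13630 - 52827) + 420603005/245667323 = -66457 + 420603005/245667323 = -16325892681606/245667323 ≈ -66455.)
A = 45803514768376/245667323 (A = 13*9230 - 1*(-16325892681606/245667323) = 119990 + 16325892681606/245667323 = 45803514768376/245667323 ≈ 1.8645e+5)
m = -22900774714896/245667323 (m = 4 - 1/2*45803514768376/245667323 = 4 - 22901757384188/245667323 = -22900774714896/245667323 ≈ -93219.)
1/m = 1/(-22900774714896/245667323) = -245667323/22900774714896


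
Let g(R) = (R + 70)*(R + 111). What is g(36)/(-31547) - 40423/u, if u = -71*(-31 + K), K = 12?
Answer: -1296244499/42556903 ≈ -30.459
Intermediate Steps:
g(R) = (70 + R)*(111 + R)
u = 1349 (u = -71*(-31 + 12) = -71*(-19) = 1349)
g(36)/(-31547) - 40423/u = (7770 + 36² + 181*36)/(-31547) - 40423/1349 = (7770 + 1296 + 6516)*(-1/31547) - 40423*1/1349 = 15582*(-1/31547) - 40423/1349 = -15582/31547 - 40423/1349 = -1296244499/42556903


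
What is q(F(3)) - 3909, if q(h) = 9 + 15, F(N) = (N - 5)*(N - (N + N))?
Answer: -3885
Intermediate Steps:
F(N) = -N*(-5 + N) (F(N) = (-5 + N)*(N - 2*N) = (-5 + N)*(-N) = -N*(-5 + N))
q(h) = 24
q(F(3)) - 3909 = 24 - 3909 = -3885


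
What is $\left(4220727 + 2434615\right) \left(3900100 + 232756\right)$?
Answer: $27505570116752$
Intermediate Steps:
$\left(4220727 + 2434615\right) \left(3900100 + 232756\right) = 6655342 \cdot 4132856 = 27505570116752$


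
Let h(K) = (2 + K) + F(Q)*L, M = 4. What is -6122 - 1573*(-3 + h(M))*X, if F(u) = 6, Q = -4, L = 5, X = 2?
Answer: -109940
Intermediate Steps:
h(K) = 32 + K (h(K) = (2 + K) + 6*5 = (2 + K) + 30 = 32 + K)
-6122 - 1573*(-3 + h(M))*X = -6122 - 1573*(-3 + (32 + 4))*2 = -6122 - 1573*(-3 + 36)*2 = -6122 - 51909*2 = -6122 - 1573*66 = -6122 - 103818 = -109940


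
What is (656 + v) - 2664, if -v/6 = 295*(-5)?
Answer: 6842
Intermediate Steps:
v = 8850 (v = -1770*(-5) = -6*(-1475) = 8850)
(656 + v) - 2664 = (656 + 8850) - 2664 = 9506 - 2664 = 6842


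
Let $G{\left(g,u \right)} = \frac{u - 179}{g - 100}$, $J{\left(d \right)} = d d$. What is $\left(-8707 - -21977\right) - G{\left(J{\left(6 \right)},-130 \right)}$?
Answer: $\frac{848971}{64} \approx 13265.0$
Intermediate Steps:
$J{\left(d \right)} = d^{2}$
$G{\left(g,u \right)} = \frac{-179 + u}{-100 + g}$
$\left(-8707 - -21977\right) - G{\left(J{\left(6 \right)},-130 \right)} = \left(-8707 - -21977\right) - \frac{-179 - 130}{-100 + 6^{2}} = \left(-8707 + 21977\right) - \frac{1}{-100 + 36} \left(-309\right) = 13270 - \frac{1}{-64} \left(-309\right) = 13270 - \left(- \frac{1}{64}\right) \left(-309\right) = 13270 - \frac{309}{64} = \frac{848971}{64}$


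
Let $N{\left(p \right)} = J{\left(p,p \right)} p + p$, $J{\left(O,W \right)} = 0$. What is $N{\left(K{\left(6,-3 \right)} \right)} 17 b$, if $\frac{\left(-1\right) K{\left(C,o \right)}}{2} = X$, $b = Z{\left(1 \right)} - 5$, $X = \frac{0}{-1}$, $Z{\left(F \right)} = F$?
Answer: $0$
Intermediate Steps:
$X = 0$ ($X = 0 \left(-1\right) = 0$)
$b = -4$ ($b = 1 - 5 = -4$)
$K{\left(C,o \right)} = 0$ ($K{\left(C,o \right)} = \left(-2\right) 0 = 0$)
$N{\left(p \right)} = p$ ($N{\left(p \right)} = 0 p + p = 0 + p = p$)
$N{\left(K{\left(6,-3 \right)} \right)} 17 b = 0 \cdot 17 \left(-4\right) = 0 \left(-4\right) = 0$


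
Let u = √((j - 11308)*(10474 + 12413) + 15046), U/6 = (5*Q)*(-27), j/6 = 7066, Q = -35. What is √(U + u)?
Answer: √(28350 + √711526102) ≈ 234.57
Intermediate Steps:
j = 42396 (j = 6*7066 = 42396)
U = 28350 (U = 6*((5*(-35))*(-27)) = 6*(-175*(-27)) = 6*4725 = 28350)
u = √711526102 (u = √((42396 - 11308)*(10474 + 12413) + 15046) = √(31088*22887 + 15046) = √(711511056 + 15046) = √711526102 ≈ 26674.)
√(U + u) = √(28350 + √711526102)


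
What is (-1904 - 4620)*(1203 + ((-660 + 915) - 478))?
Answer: -6393520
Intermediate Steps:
(-1904 - 4620)*(1203 + ((-660 + 915) - 478)) = -6524*(1203 + (255 - 478)) = -6524*(1203 - 223) = -6524*980 = -6393520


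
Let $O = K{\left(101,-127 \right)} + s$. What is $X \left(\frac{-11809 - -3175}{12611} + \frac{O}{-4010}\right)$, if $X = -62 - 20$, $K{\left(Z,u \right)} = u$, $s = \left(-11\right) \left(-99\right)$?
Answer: $\frac{1916919002}{25285055} \approx 75.812$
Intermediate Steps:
$s = 1089$
$O = 962$ ($O = -127 + 1089 = 962$)
$X = -82$
$X \left(\frac{-11809 - -3175}{12611} + \frac{O}{-4010}\right) = - 82 \left(\frac{-11809 - -3175}{12611} + \frac{962}{-4010}\right) = - 82 \left(\left(-11809 + 3175\right) \frac{1}{12611} + 962 \left(- \frac{1}{4010}\right)\right) = - 82 \left(\left(-8634\right) \frac{1}{12611} - \frac{481}{2005}\right) = - 82 \left(- \frac{8634}{12611} - \frac{481}{2005}\right) = \left(-82\right) \left(- \frac{23377061}{25285055}\right) = \frac{1916919002}{25285055}$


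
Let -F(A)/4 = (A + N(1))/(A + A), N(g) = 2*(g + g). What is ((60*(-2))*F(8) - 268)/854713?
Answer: 92/854713 ≈ 0.00010764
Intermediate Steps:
N(g) = 4*g (N(g) = 2*(2*g) = 4*g)
F(A) = -2*(4 + A)/A (F(A) = -4*(A + 4*1)/(A + A) = -4*(A + 4)/(2*A) = -4*(4 + A)*1/(2*A) = -2*(4 + A)/A)
((60*(-2))*F(8) - 268)/854713 = ((60*(-2))*(-2 - 8/8) - 268)/854713 = (-120*(-2 - 8*⅛) - 268)*(1/854713) = (-120*(-2 - 1) - 268)*(1/854713) = (-120*(-3) - 268)*(1/854713) = (360 - 268)*(1/854713) = 92*(1/854713) = 92/854713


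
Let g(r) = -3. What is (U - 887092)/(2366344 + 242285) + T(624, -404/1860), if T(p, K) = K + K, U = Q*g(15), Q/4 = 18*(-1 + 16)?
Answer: -313649146/404337495 ≈ -0.77571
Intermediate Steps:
Q = 1080 (Q = 4*(18*(-1 + 16)) = 4*(18*15) = 4*270 = 1080)
U = -3240 (U = 1080*(-3) = -3240)
T(p, K) = 2*K
(U - 887092)/(2366344 + 242285) + T(624, -404/1860) = (-3240 - 887092)/(2366344 + 242285) + 2*(-404/1860) = -890332/2608629 + 2*(-404*1/1860) = -890332*1/2608629 + 2*(-101/465) = -890332/2608629 - 202/465 = -313649146/404337495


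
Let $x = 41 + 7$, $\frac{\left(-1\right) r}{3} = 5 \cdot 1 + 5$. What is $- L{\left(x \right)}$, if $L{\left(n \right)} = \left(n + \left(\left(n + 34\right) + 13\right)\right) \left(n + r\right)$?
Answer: $-2574$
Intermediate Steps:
$r = -30$ ($r = - 3 \left(5 \cdot 1 + 5\right) = - 3 \left(5 + 5\right) = \left(-3\right) 10 = -30$)
$x = 48$
$L{\left(n \right)} = \left(-30 + n\right) \left(47 + 2 n\right)$ ($L{\left(n \right)} = \left(n + \left(\left(n + 34\right) + 13\right)\right) \left(n - 30\right) = \left(n + \left(\left(34 + n\right) + 13\right)\right) \left(-30 + n\right) = \left(n + \left(47 + n\right)\right) \left(-30 + n\right) = \left(47 + 2 n\right) \left(-30 + n\right) = \left(-30 + n\right) \left(47 + 2 n\right)$)
$- L{\left(x \right)} = - (-1410 - 624 + 2 \cdot 48^{2}) = - (-1410 - 624 + 2 \cdot 2304) = - (-1410 - 624 + 4608) = \left(-1\right) 2574 = -2574$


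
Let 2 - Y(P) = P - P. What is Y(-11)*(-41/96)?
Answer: -41/48 ≈ -0.85417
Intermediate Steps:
Y(P) = 2 (Y(P) = 2 - (P - P) = 2 - 1*0 = 2 + 0 = 2)
Y(-11)*(-41/96) = 2*(-41/96) = -41/48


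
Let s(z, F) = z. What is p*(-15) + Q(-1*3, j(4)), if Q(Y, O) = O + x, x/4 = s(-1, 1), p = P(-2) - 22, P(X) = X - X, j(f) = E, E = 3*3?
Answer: 335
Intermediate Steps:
E = 9
j(f) = 9
P(X) = 0
p = -22 (p = 0 - 22 = -22)
x = -4 (x = 4*(-1) = -4)
Q(Y, O) = -4 + O (Q(Y, O) = O - 4 = -4 + O)
p*(-15) + Q(-1*3, j(4)) = -22*(-15) + (-4 + 9) = 330 + 5 = 335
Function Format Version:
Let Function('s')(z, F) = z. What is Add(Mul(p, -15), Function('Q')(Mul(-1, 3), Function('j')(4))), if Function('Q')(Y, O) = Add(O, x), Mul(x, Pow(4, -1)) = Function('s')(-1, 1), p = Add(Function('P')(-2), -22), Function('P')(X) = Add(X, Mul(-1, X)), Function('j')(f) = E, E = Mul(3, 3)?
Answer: 335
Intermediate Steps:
E = 9
Function('j')(f) = 9
Function('P')(X) = 0
p = -22 (p = Add(0, -22) = -22)
x = -4 (x = Mul(4, -1) = -4)
Function('Q')(Y, O) = Add(-4, O) (Function('Q')(Y, O) = Add(O, -4) = Add(-4, O))
Add(Mul(p, -15), Function('Q')(Mul(-1, 3), Function('j')(4))) = Add(Mul(-22, -15), Add(-4, 9)) = Add(330, 5) = 335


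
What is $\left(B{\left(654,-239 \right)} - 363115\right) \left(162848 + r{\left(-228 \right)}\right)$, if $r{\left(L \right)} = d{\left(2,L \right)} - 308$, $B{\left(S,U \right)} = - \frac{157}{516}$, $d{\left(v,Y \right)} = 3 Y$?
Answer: $- \frac{2527212799536}{43} \approx -5.8772 \cdot 10^{10}$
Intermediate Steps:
$B{\left(S,U \right)} = - \frac{157}{516}$ ($B{\left(S,U \right)} = \left(-157\right) \frac{1}{516} = - \frac{157}{516}$)
$r{\left(L \right)} = -308 + 3 L$ ($r{\left(L \right)} = 3 L - 308 = -308 + 3 L$)
$\left(B{\left(654,-239 \right)} - 363115\right) \left(162848 + r{\left(-228 \right)}\right) = \left(- \frac{157}{516} - 363115\right) \left(162848 + \left(-308 + 3 \left(-228\right)\right)\right) = - \frac{187367497 \left(162848 - 992\right)}{516} = \left(- \frac{187367497}{516}\right) 161856 = - \frac{2527212799536}{43}$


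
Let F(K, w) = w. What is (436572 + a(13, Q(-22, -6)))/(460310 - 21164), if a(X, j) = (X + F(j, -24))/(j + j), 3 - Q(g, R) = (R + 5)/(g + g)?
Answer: 28595345/28764063 ≈ 0.99413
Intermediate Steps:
Q(g, R) = 3 - (5 + R)/(2*g) (Q(g, R) = 3 - (R + 5)/(g + g) = 3 - (5 + R)/(2*g))
a(X, j) = (-24 + X)/(2*j) (a(X, j) = (X - 24)/(j + j) = (-24 + X)/((2*j)) = (-24 + X)*(1/(2*j)) = (-24 + X)/(2*j))
(436572 + a(13, Q(-22, -6)))/(460310 - 21164) = (436572 + (-24 + 13)/(2*(((1/2)*(-5 - 1*(-6) + 6*(-22))/(-22)))))/(460310 - 21164) = (436572 + (1/2)*(-11)/((1/2)*(-1/22)*(-5 + 6 - 132)))/439146 = (436572 + (1/2)*(-11)/((1/2)*(-1/22)*(-131)))*(1/439146) = (436572 + (1/2)*(-11)/(131/44))*(1/439146) = (436572 + (1/2)*(44/131)*(-11))*(1/439146) = (436572 - 242/131)*(1/439146) = (57190690/131)*(1/439146) = 28595345/28764063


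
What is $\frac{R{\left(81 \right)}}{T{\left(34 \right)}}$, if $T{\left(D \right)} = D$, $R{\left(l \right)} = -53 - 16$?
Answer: $- \frac{69}{34} \approx -2.0294$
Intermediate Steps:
$R{\left(l \right)} = -69$
$\frac{R{\left(81 \right)}}{T{\left(34 \right)}} = - \frac{69}{34}$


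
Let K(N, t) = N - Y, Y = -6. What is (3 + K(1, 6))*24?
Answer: 240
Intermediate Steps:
K(N, t) = 6 + N (K(N, t) = N - 1*(-6) = N + 6 = 6 + N)
(3 + K(1, 6))*24 = (3 + (6 + 1))*24 = (3 + 7)*24 = 10*24 = 240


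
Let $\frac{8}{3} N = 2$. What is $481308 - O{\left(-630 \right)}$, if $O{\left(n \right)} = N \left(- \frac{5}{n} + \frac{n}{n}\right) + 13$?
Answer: $\frac{80857433}{168} \approx 4.8129 \cdot 10^{5}$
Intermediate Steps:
$N = \frac{3}{4}$ ($N = \frac{3}{8} \cdot 2 = \frac{3}{4} \approx 0.75$)
$O{\left(n \right)} = \frac{55}{4} - \frac{15}{4 n}$ ($O{\left(n \right)} = \frac{3 \left(- \frac{5}{n} + \frac{n}{n}\right)}{4} + 13 = \frac{3 \left(- \frac{5}{n} + 1\right)}{4} + 13 = \frac{3 \left(1 - \frac{5}{n}\right)}{4} + 13 = \left(\frac{3}{4} - \frac{15}{4 n}\right) + 13 = \frac{55}{4} - \frac{15}{4 n}$)
$481308 - O{\left(-630 \right)} = 481308 - \frac{5 \left(-3 + 11 \left(-630\right)\right)}{4 \left(-630\right)} = 481308 - \frac{5}{4} \left(- \frac{1}{630}\right) \left(-3 - 6930\right) = 481308 - \frac{5}{4} \left(- \frac{1}{630}\right) \left(-6933\right) = 481308 - \frac{2311}{168} = \frac{80857433}{168}$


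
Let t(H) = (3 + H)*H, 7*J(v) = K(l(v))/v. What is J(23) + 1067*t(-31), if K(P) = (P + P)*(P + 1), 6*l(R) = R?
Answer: 116695685/126 ≈ 9.2616e+5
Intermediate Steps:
l(R) = R/6
K(P) = 2*P*(1 + P) (K(P) = (2*P)*(1 + P) = 2*P*(1 + P))
J(v) = 1/21 + v/126 (J(v) = ((2*(v/6)*(1 + v/6))/v)/7 = ((v*(1 + v/6)/3)/v)/7 = (⅓ + v/18)/7 = 1/21 + v/126)
t(H) = H*(3 + H)
J(23) + 1067*t(-31) = (1/21 + (1/126)*23) + 1067*(-31*(3 - 31)) = (1/21 + 23/126) + 1067*(-31*(-28)) = 29/126 + 1067*868 = 29/126 + 926156 = 116695685/126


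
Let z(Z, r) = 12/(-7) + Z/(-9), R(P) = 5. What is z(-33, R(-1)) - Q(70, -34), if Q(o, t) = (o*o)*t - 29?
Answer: 3499250/21 ≈ 1.6663e+5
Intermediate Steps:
z(Z, r) = -12/7 - Z/9 (z(Z, r) = 12*(-⅐) + Z*(-⅑) = -12/7 - Z/9)
Q(o, t) = -29 + t*o² (Q(o, t) = o²*t - 29 = t*o² - 29 = -29 + t*o²)
z(-33, R(-1)) - Q(70, -34) = (-12/7 - ⅑*(-33)) - (-29 - 34*70²) = (-12/7 + 11/3) - (-29 - 34*4900) = 41/21 - (-29 - 166600) = 41/21 - 1*(-166629) = 41/21 + 166629 = 3499250/21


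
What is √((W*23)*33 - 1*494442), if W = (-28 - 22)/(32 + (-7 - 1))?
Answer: I*√1984093/2 ≈ 704.29*I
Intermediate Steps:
W = -25/12 (W = -50/(32 - 8) = -50/24 = -50*1/24 = -25/12 ≈ -2.0833)
√((W*23)*33 - 1*494442) = √(-25/12*23*33 - 1*494442) = √(-575/12*33 - 494442) = √(-6325/4 - 494442) = √(-1984093/4) = I*√1984093/2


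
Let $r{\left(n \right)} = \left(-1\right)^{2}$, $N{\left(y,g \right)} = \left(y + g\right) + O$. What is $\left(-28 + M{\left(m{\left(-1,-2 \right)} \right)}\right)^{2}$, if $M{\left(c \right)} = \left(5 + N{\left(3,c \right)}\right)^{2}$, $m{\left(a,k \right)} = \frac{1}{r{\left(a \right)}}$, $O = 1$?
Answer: $5184$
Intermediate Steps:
$N{\left(y,g \right)} = 1 + g + y$ ($N{\left(y,g \right)} = \left(y + g\right) + 1 = \left(g + y\right) + 1 = 1 + g + y$)
$r{\left(n \right)} = 1$
$m{\left(a,k \right)} = 1$ ($m{\left(a,k \right)} = 1^{-1} = 1$)
$M{\left(c \right)} = \left(9 + c\right)^{2}$ ($M{\left(c \right)} = \left(5 + \left(1 + c + 3\right)\right)^{2} = \left(5 + \left(4 + c\right)\right)^{2} = \left(9 + c\right)^{2}$)
$\left(-28 + M{\left(m{\left(-1,-2 \right)} \right)}\right)^{2} = \left(-28 + \left(9 + 1\right)^{2}\right)^{2} = \left(-28 + 10^{2}\right)^{2} = \left(-28 + 100\right)^{2} = 72^{2} = 5184$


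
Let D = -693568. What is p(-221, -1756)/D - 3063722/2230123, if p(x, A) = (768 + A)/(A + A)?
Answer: -1865662347044669/1358039431102592 ≈ -1.3738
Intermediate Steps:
p(x, A) = (768 + A)/(2*A) (p(x, A) = (768 + A)/((2*A)) = (768 + A)*(1/(2*A)) = (768 + A)/(2*A))
p(-221, -1756)/D - 3063722/2230123 = ((½)*(768 - 1756)/(-1756))/(-693568) - 3063722/2230123 = ((½)*(-1/1756)*(-988))*(-1/693568) - 3063722*1/2230123 = (247/878)*(-1/693568) - 3063722/2230123 = -247/608952704 - 3063722/2230123 = -1865662347044669/1358039431102592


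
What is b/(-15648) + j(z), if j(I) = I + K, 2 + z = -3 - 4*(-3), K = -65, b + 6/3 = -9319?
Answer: -299421/5216 ≈ -57.404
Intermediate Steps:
b = -9321 (b = -2 - 9319 = -9321)
z = 7 (z = -2 + (-3 - 4*(-3)) = -2 + (-3 + 12) = -2 + 9 = 7)
j(I) = -65 + I (j(I) = I - 65 = -65 + I)
b/(-15648) + j(z) = -9321/(-15648) + (-65 + 7) = -9321*(-1/15648) - 58 = 3107/5216 - 58 = -299421/5216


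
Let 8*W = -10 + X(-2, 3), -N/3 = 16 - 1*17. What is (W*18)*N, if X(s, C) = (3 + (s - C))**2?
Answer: -81/2 ≈ -40.500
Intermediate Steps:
N = 3 (N = -3*(16 - 1*17) = -3*(16 - 17) = -3*(-1) = 3)
X(s, C) = (3 + s - C)**2
W = -3/4 (W = (-10 + (3 - 2 - 1*3)**2)/8 = (-10 + (3 - 2 - 3)**2)/8 = (-10 + (-2)**2)/8 = (-10 + 4)/8 = (1/8)*(-6) = -3/4 ≈ -0.75000)
(W*18)*N = -3/4*18*3 = -27/2*3 = -81/2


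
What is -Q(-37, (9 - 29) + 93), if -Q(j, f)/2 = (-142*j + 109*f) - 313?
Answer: 25796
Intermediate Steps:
Q(j, f) = 626 - 218*f + 284*j (Q(j, f) = -2*((-142*j + 109*f) - 313) = -2*(-313 - 142*j + 109*f) = 626 - 218*f + 284*j)
-Q(-37, (9 - 29) + 93) = -(626 - 218*((9 - 29) + 93) + 284*(-37)) = -(626 - 218*(-20 + 93) - 10508) = -(626 - 218*73 - 10508) = -(626 - 15914 - 10508) = -1*(-25796) = 25796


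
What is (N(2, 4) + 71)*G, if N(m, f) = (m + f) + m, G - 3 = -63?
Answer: -4740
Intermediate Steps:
G = -60 (G = 3 - 63 = -60)
N(m, f) = f + 2*m (N(m, f) = (f + m) + m = f + 2*m)
(N(2, 4) + 71)*G = ((4 + 2*2) + 71)*(-60) = ((4 + 4) + 71)*(-60) = (8 + 71)*(-60) = 79*(-60) = -4740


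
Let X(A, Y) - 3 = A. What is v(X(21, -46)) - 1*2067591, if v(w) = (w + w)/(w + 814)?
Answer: -866320605/419 ≈ -2.0676e+6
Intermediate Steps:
X(A, Y) = 3 + A
v(w) = 2*w/(814 + w) (v(w) = (2*w)/(814 + w) = 2*w/(814 + w))
v(X(21, -46)) - 1*2067591 = 2*(3 + 21)/(814 + (3 + 21)) - 1*2067591 = 2*24/(814 + 24) - 2067591 = 2*24/838 - 2067591 = 2*24*(1/838) - 2067591 = 24/419 - 2067591 = -866320605/419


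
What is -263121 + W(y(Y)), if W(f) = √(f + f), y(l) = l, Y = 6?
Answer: -263121 + 2*√3 ≈ -2.6312e+5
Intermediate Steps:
W(f) = √2*√f (W(f) = √(2*f) = √2*√f)
-263121 + W(y(Y)) = -263121 + √2*√6 = -263121 + 2*√3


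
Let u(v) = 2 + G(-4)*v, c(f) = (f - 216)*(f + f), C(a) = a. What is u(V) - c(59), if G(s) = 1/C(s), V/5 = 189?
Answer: 73167/4 ≈ 18292.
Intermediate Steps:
V = 945 (V = 5*189 = 945)
G(s) = 1/s
c(f) = 2*f*(-216 + f) (c(f) = (-216 + f)*(2*f) = 2*f*(-216 + f))
u(v) = 2 - v/4 (u(v) = 2 + v/(-4) = 2 - v/4)
u(V) - c(59) = (2 - ¼*945) - 2*59*(-216 + 59) = (2 - 945/4) - 2*59*(-157) = -937/4 - 1*(-18526) = -937/4 + 18526 = 73167/4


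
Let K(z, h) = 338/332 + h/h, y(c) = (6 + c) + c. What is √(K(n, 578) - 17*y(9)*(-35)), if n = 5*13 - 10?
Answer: √393555290/166 ≈ 119.51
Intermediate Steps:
n = 55 (n = 65 - 10 = 55)
y(c) = 6 + 2*c
K(z, h) = 335/166 (K(z, h) = 338*(1/332) + 1 = 169/166 + 1 = 335/166)
√(K(n, 578) - 17*y(9)*(-35)) = √(335/166 - 17*(6 + 2*9)*(-35)) = √(335/166 - 17*(6 + 18)*(-35)) = √(335/166 - 17*24*(-35)) = √(335/166 - 408*(-35)) = √(335/166 + 14280) = √(2370815/166) = √393555290/166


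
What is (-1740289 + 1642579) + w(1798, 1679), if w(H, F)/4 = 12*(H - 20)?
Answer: -12366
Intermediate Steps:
w(H, F) = -960 + 48*H (w(H, F) = 4*(12*(H - 20)) = 4*(12*(-20 + H)) = 4*(-240 + 12*H) = -960 + 48*H)
(-1740289 + 1642579) + w(1798, 1679) = (-1740289 + 1642579) + (-960 + 48*1798) = -97710 + (-960 + 86304) = -97710 + 85344 = -12366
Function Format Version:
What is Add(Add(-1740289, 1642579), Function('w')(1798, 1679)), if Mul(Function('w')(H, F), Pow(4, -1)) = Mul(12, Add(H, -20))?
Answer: -12366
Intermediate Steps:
Function('w')(H, F) = Add(-960, Mul(48, H)) (Function('w')(H, F) = Mul(4, Mul(12, Add(H, -20))) = Mul(4, Mul(12, Add(-20, H))) = Mul(4, Add(-240, Mul(12, H))) = Add(-960, Mul(48, H)))
Add(Add(-1740289, 1642579), Function('w')(1798, 1679)) = Add(Add(-1740289, 1642579), Add(-960, Mul(48, 1798))) = Add(-97710, Add(-960, 86304)) = Add(-97710, 85344) = -12366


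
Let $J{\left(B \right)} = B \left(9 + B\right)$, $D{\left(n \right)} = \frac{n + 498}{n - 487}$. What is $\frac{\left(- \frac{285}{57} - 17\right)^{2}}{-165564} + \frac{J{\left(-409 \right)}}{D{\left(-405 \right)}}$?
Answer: $- \frac{2013412770151}{1283121} \approx -1.5692 \cdot 10^{6}$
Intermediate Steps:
$D{\left(n \right)} = \frac{498 + n}{-487 + n}$
$\frac{\left(- \frac{285}{57} - 17\right)^{2}}{-165564} + \frac{J{\left(-409 \right)}}{D{\left(-405 \right)}} = \frac{\left(- \frac{285}{57} - 17\right)^{2}}{-165564} + \frac{\left(-409\right) \left(9 - 409\right)}{\frac{1}{-487 - 405} \left(498 - 405\right)} = \left(\left(-285\right) \frac{1}{57} - 17\right)^{2} \left(- \frac{1}{165564}\right) + \frac{\left(-409\right) \left(-400\right)}{\frac{1}{-892} \cdot 93} = \left(-5 - 17\right)^{2} \left(- \frac{1}{165564}\right) + \frac{163600}{\left(- \frac{1}{892}\right) 93} = \left(-22\right)^{2} \left(- \frac{1}{165564}\right) + \frac{163600}{- \frac{93}{892}} = 484 \left(- \frac{1}{165564}\right) + 163600 \left(- \frac{892}{93}\right) = - \frac{121}{41391} - \frac{145931200}{93} = - \frac{2013412770151}{1283121}$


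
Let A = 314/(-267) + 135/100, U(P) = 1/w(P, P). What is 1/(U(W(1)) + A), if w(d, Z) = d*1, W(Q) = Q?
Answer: 5340/6269 ≈ 0.85181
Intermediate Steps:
w(d, Z) = d
U(P) = 1/P
A = 929/5340 (A = 314*(-1/267) + 135*(1/100) = -314/267 + 27/20 = 929/5340 ≈ 0.17397)
1/(U(W(1)) + A) = 1/(1/1 + 929/5340) = 1/(1 + 929/5340) = 1/(6269/5340) = 5340/6269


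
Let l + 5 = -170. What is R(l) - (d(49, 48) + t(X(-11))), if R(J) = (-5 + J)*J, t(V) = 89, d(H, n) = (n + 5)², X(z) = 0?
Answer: 28602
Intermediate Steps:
d(H, n) = (5 + n)²
l = -175 (l = -5 - 170 = -175)
R(J) = J*(-5 + J)
R(l) - (d(49, 48) + t(X(-11))) = -175*(-5 - 175) - ((5 + 48)² + 89) = -175*(-180) - (53² + 89) = 31500 - (2809 + 89) = 31500 - 1*2898 = 31500 - 2898 = 28602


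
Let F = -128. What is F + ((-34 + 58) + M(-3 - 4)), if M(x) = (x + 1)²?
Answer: -68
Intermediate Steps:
M(x) = (1 + x)²
F + ((-34 + 58) + M(-3 - 4)) = -128 + ((-34 + 58) + (1 + (-3 - 4))²) = -128 + (24 + (1 - 7)²) = -128 + (24 + (-6)²) = -128 + (24 + 36) = -128 + 60 = -68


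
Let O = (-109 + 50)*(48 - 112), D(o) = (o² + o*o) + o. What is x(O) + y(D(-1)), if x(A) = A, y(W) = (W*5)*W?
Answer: 3781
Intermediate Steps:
D(o) = o + 2*o² (D(o) = (o² + o²) + o = 2*o² + o = o + 2*o²)
O = 3776 (O = -59*(-64) = 3776)
y(W) = 5*W² (y(W) = (5*W)*W = 5*W²)
x(O) + y(D(-1)) = 3776 + 5*(-(1 + 2*(-1)))² = 3776 + 5*(-(1 - 2))² = 3776 + 5*(-1*(-1))² = 3776 + 5*1² = 3776 + 5*1 = 3776 + 5 = 3781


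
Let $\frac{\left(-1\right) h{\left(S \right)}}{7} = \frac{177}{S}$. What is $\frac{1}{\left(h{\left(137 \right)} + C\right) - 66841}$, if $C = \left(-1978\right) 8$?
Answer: $- \frac{137}{11326344} \approx -1.2096 \cdot 10^{-5}$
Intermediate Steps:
$h{\left(S \right)} = - \frac{1239}{S}$ ($h{\left(S \right)} = - 7 \frac{177}{S} = - \frac{1239}{S}$)
$C = -15824$
$\frac{1}{\left(h{\left(137 \right)} + C\right) - 66841} = \frac{1}{\left(- \frac{1239}{137} - 15824\right) - 66841} = \frac{1}{- \frac{2169127}{137} - 66841} = \frac{1}{- \frac{11326344}{137}} = - \frac{137}{11326344}$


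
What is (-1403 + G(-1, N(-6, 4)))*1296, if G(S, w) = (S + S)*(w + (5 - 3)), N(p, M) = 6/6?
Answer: -1826064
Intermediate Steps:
N(p, M) = 1 (N(p, M) = 6*(1/6) = 1)
G(S, w) = 2*S*(2 + w) (G(S, w) = (2*S)*(w + 2) = (2*S)*(2 + w) = 2*S*(2 + w))
(-1403 + G(-1, N(-6, 4)))*1296 = (-1403 + 2*(-1)*(2 + 1))*1296 = (-1403 + 2*(-1)*3)*1296 = (-1403 - 6)*1296 = -1409*1296 = -1826064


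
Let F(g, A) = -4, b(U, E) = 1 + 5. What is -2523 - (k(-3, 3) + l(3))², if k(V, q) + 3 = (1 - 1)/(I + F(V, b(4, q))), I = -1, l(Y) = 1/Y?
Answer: -22771/9 ≈ -2530.1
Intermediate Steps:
b(U, E) = 6
l(Y) = 1/Y
k(V, q) = -3 (k(V, q) = -3 + (1 - 1)/(-1 - 4) = -3 + 0/(-5) = -3 + 0*(-⅕) = -3 + 0 = -3)
-2523 - (k(-3, 3) + l(3))² = -2523 - (-3 + 1/3)² = -2523 - (-3 + ⅓)² = -2523 - (-8/3)² = -2523 - 1*64/9 = -2523 - 64/9 = -22771/9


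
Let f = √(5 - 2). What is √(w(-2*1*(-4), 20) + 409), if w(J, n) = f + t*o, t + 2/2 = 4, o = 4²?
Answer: √(457 + √3) ≈ 21.418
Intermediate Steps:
o = 16
t = 3 (t = -1 + 4 = 3)
f = √3 ≈ 1.7320
w(J, n) = 48 + √3 (w(J, n) = √3 + 3*16 = √3 + 48 = 48 + √3)
√(w(-2*1*(-4), 20) + 409) = √((48 + √3) + 409) = √(457 + √3)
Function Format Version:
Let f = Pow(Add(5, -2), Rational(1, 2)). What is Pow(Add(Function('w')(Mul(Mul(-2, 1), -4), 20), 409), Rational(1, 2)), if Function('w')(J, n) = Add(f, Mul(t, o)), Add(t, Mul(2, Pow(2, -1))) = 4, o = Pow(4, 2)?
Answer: Pow(Add(457, Pow(3, Rational(1, 2))), Rational(1, 2)) ≈ 21.418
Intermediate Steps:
o = 16
t = 3 (t = Add(-1, 4) = 3)
f = Pow(3, Rational(1, 2)) ≈ 1.7320
Function('w')(J, n) = Add(48, Pow(3, Rational(1, 2))) (Function('w')(J, n) = Add(Pow(3, Rational(1, 2)), Mul(3, 16)) = Add(Pow(3, Rational(1, 2)), 48) = Add(48, Pow(3, Rational(1, 2))))
Pow(Add(Function('w')(Mul(Mul(-2, 1), -4), 20), 409), Rational(1, 2)) = Pow(Add(Add(48, Pow(3, Rational(1, 2))), 409), Rational(1, 2)) = Pow(Add(457, Pow(3, Rational(1, 2))), Rational(1, 2))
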